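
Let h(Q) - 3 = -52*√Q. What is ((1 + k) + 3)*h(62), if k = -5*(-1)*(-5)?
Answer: -63 + 1092*√62 ≈ 8535.4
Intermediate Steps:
h(Q) = 3 - 52*√Q
k = -25 (k = 5*(-5) = -25)
((1 + k) + 3)*h(62) = ((1 - 25) + 3)*(3 - 52*√62) = (-24 + 3)*(3 - 52*√62) = -21*(3 - 52*√62) = -63 + 1092*√62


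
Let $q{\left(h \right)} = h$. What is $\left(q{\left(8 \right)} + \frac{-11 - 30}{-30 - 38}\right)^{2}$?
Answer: $\frac{342225}{4624} \approx 74.011$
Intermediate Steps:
$\left(q{\left(8 \right)} + \frac{-11 - 30}{-30 - 38}\right)^{2} = \left(8 + \frac{-11 - 30}{-30 - 38}\right)^{2} = \left(8 - \frac{41}{-68}\right)^{2} = \left(8 - - \frac{41}{68}\right)^{2} = \left(8 + \frac{41}{68}\right)^{2} = \left(\frac{585}{68}\right)^{2} = \frac{342225}{4624}$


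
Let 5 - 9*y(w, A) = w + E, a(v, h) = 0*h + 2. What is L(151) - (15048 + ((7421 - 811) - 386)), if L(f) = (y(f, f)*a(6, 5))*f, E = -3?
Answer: -234634/9 ≈ -26070.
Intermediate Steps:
a(v, h) = 2 (a(v, h) = 0 + 2 = 2)
y(w, A) = 8/9 - w/9 (y(w, A) = 5/9 - (w - 3)/9 = 5/9 - (-3 + w)/9 = 5/9 + (⅓ - w/9) = 8/9 - w/9)
L(f) = f*(16/9 - 2*f/9) (L(f) = ((8/9 - f/9)*2)*f = (16/9 - 2*f/9)*f = f*(16/9 - 2*f/9))
L(151) - (15048 + ((7421 - 811) - 386)) = (2/9)*151*(8 - 1*151) - (15048 + ((7421 - 811) - 386)) = (2/9)*151*(8 - 151) - (15048 + (6610 - 386)) = (2/9)*151*(-143) - (15048 + 6224) = -43186/9 - 1*21272 = -43186/9 - 21272 = -234634/9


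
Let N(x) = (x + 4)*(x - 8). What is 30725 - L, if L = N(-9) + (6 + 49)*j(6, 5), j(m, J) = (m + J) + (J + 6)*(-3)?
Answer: 31850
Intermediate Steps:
N(x) = (-8 + x)*(4 + x) (N(x) = (4 + x)*(-8 + x) = (-8 + x)*(4 + x))
j(m, J) = -18 + m - 2*J (j(m, J) = (J + m) + (6 + J)*(-3) = (J + m) + (-18 - 3*J) = -18 + m - 2*J)
L = -1125 (L = (-32 + (-9)² - 4*(-9)) + (6 + 49)*(-18 + 6 - 2*5) = (-32 + 81 + 36) + 55*(-18 + 6 - 10) = 85 + 55*(-22) = 85 - 1210 = -1125)
30725 - L = 30725 - 1*(-1125) = 30725 + 1125 = 31850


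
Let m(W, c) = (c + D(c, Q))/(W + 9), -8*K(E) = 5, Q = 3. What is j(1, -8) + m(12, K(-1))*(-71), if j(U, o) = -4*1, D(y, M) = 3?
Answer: -2021/168 ≈ -12.030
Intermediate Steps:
K(E) = -5/8 (K(E) = -⅛*5 = -5/8)
j(U, o) = -4
m(W, c) = (3 + c)/(9 + W) (m(W, c) = (c + 3)/(W + 9) = (3 + c)/(9 + W))
j(1, -8) + m(12, K(-1))*(-71) = -4 + ((3 - 5/8)/(9 + 12))*(-71) = -4 + ((19/8)/21)*(-71) = -4 + ((1/21)*(19/8))*(-71) = -4 + (19/168)*(-71) = -4 - 1349/168 = -2021/168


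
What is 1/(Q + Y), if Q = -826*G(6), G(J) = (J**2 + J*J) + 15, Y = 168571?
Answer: 1/96709 ≈ 1.0340e-5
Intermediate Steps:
G(J) = 15 + 2*J**2 (G(J) = (J**2 + J**2) + 15 = 2*J**2 + 15 = 15 + 2*J**2)
Q = -71862 (Q = -826*(15 + 2*6**2) = -826*(15 + 2*36) = -826*(15 + 72) = -826*87 = -71862)
1/(Q + Y) = 1/(-71862 + 168571) = 1/96709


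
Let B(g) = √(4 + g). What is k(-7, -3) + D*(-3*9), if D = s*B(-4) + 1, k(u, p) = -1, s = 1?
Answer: -28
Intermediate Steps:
D = 1 (D = 1*√(4 - 4) + 1 = 1*√0 + 1 = 1*0 + 1 = 0 + 1 = 1)
k(-7, -3) + D*(-3*9) = -1 + 1*(-3*9) = -1 + 1*(-27) = -1 - 27 = -28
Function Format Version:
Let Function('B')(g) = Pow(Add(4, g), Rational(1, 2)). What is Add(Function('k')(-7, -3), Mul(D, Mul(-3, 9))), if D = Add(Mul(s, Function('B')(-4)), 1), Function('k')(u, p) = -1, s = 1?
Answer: -28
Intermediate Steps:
D = 1 (D = Add(Mul(1, Pow(Add(4, -4), Rational(1, 2))), 1) = Add(Mul(1, Pow(0, Rational(1, 2))), 1) = Add(Mul(1, 0), 1) = Add(0, 1) = 1)
Add(Function('k')(-7, -3), Mul(D, Mul(-3, 9))) = Add(-1, Mul(1, Mul(-3, 9))) = Add(-1, Mul(1, -27)) = Add(-1, -27) = -28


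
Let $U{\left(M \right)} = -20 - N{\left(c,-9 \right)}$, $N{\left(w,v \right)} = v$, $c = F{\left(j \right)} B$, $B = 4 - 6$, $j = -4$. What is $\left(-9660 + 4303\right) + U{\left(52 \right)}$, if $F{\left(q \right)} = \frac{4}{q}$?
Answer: $-5368$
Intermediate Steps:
$B = -2$ ($B = 4 - 6 = -2$)
$c = 2$ ($c = \frac{4}{-4} \left(-2\right) = 4 \left(- \frac{1}{4}\right) \left(-2\right) = \left(-1\right) \left(-2\right) = 2$)
$U{\left(M \right)} = -11$ ($U{\left(M \right)} = -20 - -9 = -20 + 9 = -11$)
$\left(-9660 + 4303\right) + U{\left(52 \right)} = \left(-9660 + 4303\right) - 11 = -5357 - 11 = -5368$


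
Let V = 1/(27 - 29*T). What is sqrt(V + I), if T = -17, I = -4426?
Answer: I*sqrt(299197470)/260 ≈ 66.528*I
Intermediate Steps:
V = 1/520 (V = 1/(27 - 29*(-17)) = 1/(27 + 493) = 1/520 ≈ 0.0019231)
sqrt(V + I) = sqrt(1/520 - 4426) = sqrt(-2301519/520) = I*sqrt(299197470)/260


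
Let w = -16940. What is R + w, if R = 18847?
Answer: 1907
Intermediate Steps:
R + w = 18847 - 16940 = 1907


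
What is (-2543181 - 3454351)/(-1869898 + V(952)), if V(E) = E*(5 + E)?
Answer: 176398/28201 ≈ 6.2550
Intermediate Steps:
(-2543181 - 3454351)/(-1869898 + V(952)) = (-2543181 - 3454351)/(-1869898 + 952*(5 + 952)) = -5997532/(-1869898 + 952*957) = -5997532/(-1869898 + 911064) = -5997532/(-958834) = -5997532*(-1/958834) = 176398/28201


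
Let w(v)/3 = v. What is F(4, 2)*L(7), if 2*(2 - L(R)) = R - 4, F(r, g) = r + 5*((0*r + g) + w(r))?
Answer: 37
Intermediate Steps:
w(v) = 3*v
F(r, g) = 5*g + 16*r (F(r, g) = r + 5*((0*r + g) + 3*r) = r + 5*((0 + g) + 3*r) = r + 5*(g + 3*r) = r + (5*g + 15*r) = 5*g + 16*r)
L(R) = 4 - R/2 (L(R) = 2 - (R - 4)/2 = 2 - (-4 + R)/2 = 2 + (2 - R/2) = 4 - R/2)
F(4, 2)*L(7) = (5*2 + 16*4)*(4 - 1/2*7) = (10 + 64)*(4 - 7/2) = 74*(1/2) = 37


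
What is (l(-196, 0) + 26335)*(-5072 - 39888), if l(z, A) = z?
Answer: -1175209440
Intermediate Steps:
(l(-196, 0) + 26335)*(-5072 - 39888) = (-196 + 26335)*(-5072 - 39888) = 26139*(-44960) = -1175209440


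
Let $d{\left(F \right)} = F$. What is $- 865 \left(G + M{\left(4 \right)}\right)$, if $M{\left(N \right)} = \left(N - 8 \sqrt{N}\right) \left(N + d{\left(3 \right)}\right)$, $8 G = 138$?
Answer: $\frac{230955}{4} \approx 57739.0$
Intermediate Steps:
$G = \frac{69}{4}$ ($G = \frac{1}{8} \cdot 138 = \frac{69}{4} \approx 17.25$)
$M{\left(N \right)} = \left(3 + N\right) \left(N - 8 \sqrt{N}\right)$ ($M{\left(N \right)} = \left(N - 8 \sqrt{N}\right) \left(N + 3\right) = \left(N - 8 \sqrt{N}\right) \left(3 + N\right) = \left(3 + N\right) \left(N - 8 \sqrt{N}\right)$)
$- 865 \left(G + M{\left(4 \right)}\right) = - 865 \left(\frac{69}{4} + \left(4^{2} - 24 \sqrt{4} - 8 \cdot 4^{\frac{3}{2}} + 3 \cdot 4\right)\right) = - 865 \left(\frac{69}{4} + \left(16 - 48 - 64 + 12\right)\right) = - 865 \left(\frac{69}{4} - 84\right) = \left(-865\right) \left(- \frac{267}{4}\right) = \frac{230955}{4}$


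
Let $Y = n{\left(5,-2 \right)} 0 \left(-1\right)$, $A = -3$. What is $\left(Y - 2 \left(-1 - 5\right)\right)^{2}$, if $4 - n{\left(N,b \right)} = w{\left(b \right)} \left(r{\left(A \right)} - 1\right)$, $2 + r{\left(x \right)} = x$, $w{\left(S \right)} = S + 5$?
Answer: $144$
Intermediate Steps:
$w{\left(S \right)} = 5 + S$
$r{\left(x \right)} = -2 + x$
$n{\left(N,b \right)} = 34 + 6 b$ ($n{\left(N,b \right)} = 4 - \left(5 + b\right) \left(\left(-2 - 3\right) - 1\right) = 4 - \left(5 + b\right) \left(-5 - 1\right) = 4 - \left(5 + b\right) \left(-6\right) = 4 - \left(-30 - 6 b\right) = 4 + \left(30 + 6 b\right) = 34 + 6 b$)
$Y = 0$ ($Y = \left(34 + 6 \left(-2\right)\right) 0 \left(-1\right) = \left(34 - 12\right) 0 \left(-1\right) = 22 \cdot 0 \left(-1\right) = 0 \left(-1\right) = 0$)
$\left(Y - 2 \left(-1 - 5\right)\right)^{2} = \left(0 - 2 \left(-1 - 5\right)\right)^{2} = \left(0 - -12\right)^{2} = \left(0 + 12\right)^{2} = 12^{2} = 144$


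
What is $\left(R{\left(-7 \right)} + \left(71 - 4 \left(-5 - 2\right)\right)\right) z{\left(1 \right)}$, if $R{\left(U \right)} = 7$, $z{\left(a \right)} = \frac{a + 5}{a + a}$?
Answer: $318$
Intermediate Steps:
$z{\left(a \right)} = \frac{5 + a}{2 a}$
$\left(R{\left(-7 \right)} + \left(71 - 4 \left(-5 - 2\right)\right)\right) z{\left(1 \right)} = \left(7 + \left(71 - 4 \left(-5 - 2\right)\right)\right) \frac{5 + 1}{2 \cdot 1} = \left(7 + \left(71 - -28\right)\right) \frac{1}{2} \cdot 1 \cdot 6 = \left(7 + \left(71 + 28\right)\right) 3 = \left(7 + 99\right) 3 = 106 \cdot 3 = 318$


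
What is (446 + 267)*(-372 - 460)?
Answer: -593216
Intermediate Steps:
(446 + 267)*(-372 - 460) = 713*(-832) = -593216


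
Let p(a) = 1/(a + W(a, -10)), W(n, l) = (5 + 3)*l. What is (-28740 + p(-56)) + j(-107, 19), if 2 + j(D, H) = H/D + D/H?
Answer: -7948426289/276488 ≈ -28748.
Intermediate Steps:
W(n, l) = 8*l
j(D, H) = -2 + D/H + H/D (j(D, H) = -2 + (H/D + D/H) = -2 + (D/H + H/D) = -2 + D/H + H/D)
p(a) = 1/(-80 + a) (p(a) = 1/(a + 8*(-10)) = 1/(a - 80) = 1/(-80 + a))
(-28740 + p(-56)) + j(-107, 19) = (-28740 + 1/(-80 - 56)) + (-2 - 107/19 + 19/(-107)) = (-28740 + 1/(-136)) + (-2 - 107*1/19 + 19*(-1/107)) = (-28740 - 1/136) + (-2 - 107/19 - 19/107) = -3908641/136 - 15876/2033 = -7948426289/276488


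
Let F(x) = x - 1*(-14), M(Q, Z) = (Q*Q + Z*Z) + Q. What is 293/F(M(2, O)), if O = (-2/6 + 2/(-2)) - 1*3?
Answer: 2637/349 ≈ 7.5559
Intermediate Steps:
O = -13/3 (O = (-2*1/6 + 2*(-1/2)) - 3 = (-1/3 - 1) - 3 = -4/3 - 3 = -13/3 ≈ -4.3333)
M(Q, Z) = Q + Q**2 + Z**2 (M(Q, Z) = (Q**2 + Z**2) + Q = Q + Q**2 + Z**2)
F(x) = 14 + x (F(x) = x + 14 = 14 + x)
293/F(M(2, O)) = 293/(14 + (2 + 2**2 + (-13/3)**2)) = 293/(14 + (2 + 4 + 169/9)) = 293/(14 + 223/9) = 293/(349/9) = 293*(9/349) = 2637/349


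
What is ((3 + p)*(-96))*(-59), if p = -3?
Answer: 0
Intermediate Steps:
((3 + p)*(-96))*(-59) = ((3 - 3)*(-96))*(-59) = (0*(-96))*(-59) = 0*(-59) = 0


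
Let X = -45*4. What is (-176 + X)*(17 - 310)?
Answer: 104308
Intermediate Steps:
X = -180
(-176 + X)*(17 - 310) = (-176 - 180)*(17 - 310) = -356*(-293) = 104308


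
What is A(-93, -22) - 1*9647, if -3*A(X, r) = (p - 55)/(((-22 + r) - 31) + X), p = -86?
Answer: -1620743/168 ≈ -9647.3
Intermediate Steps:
A(X, r) = 47/(-53 + X + r) (A(X, r) = -(-86 - 55)/(3*(((-22 + r) - 31) + X)) = -(-47)/((-53 + r) + X) = -(-47)/(-53 + X + r) = 47/(-53 + X + r))
A(-93, -22) - 1*9647 = 47/(-53 - 93 - 22) - 1*9647 = 47/(-168) - 9647 = 47*(-1/168) - 9647 = -47/168 - 9647 = -1620743/168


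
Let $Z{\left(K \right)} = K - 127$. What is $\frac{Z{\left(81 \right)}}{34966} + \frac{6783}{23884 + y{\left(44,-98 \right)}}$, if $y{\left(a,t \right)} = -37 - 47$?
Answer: $\frac{991931}{3496600} \approx 0.28368$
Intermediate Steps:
$y{\left(a,t \right)} = -84$
$Z{\left(K \right)} = -127 + K$
$\frac{Z{\left(81 \right)}}{34966} + \frac{6783}{23884 + y{\left(44,-98 \right)}} = \frac{-127 + 81}{34966} + \frac{6783}{23884 - 84} = \left(-46\right) \frac{1}{34966} + \frac{6783}{23800} = - \frac{23}{17483} + 6783 \cdot \frac{1}{23800} = - \frac{23}{17483} + \frac{57}{200} = \frac{991931}{3496600}$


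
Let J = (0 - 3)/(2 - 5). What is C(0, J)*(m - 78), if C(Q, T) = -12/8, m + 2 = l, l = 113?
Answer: -99/2 ≈ -49.500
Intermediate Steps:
m = 111 (m = -2 + 113 = 111)
J = 1 (J = -3/(-3) = -3*(-⅓) = 1)
C(Q, T) = -3/2 (C(Q, T) = -12*⅛ = -3/2)
C(0, J)*(m - 78) = -3*(111 - 78)/2 = -3/2*33 = -99/2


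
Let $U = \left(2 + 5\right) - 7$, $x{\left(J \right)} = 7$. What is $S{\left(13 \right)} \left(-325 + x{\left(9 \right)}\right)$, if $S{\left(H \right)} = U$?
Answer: $0$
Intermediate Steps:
$U = 0$ ($U = 7 - 7 = 0$)
$S{\left(H \right)} = 0$
$S{\left(13 \right)} \left(-325 + x{\left(9 \right)}\right) = 0 \left(-325 + 7\right) = 0 \left(-318\right) = 0$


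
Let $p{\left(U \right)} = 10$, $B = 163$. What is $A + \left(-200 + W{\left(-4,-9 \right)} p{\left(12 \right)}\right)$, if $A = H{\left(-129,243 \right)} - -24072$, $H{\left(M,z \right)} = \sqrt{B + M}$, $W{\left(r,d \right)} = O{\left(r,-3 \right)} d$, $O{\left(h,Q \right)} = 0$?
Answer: $23872 + \sqrt{34} \approx 23878.0$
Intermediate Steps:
$W{\left(r,d \right)} = 0$ ($W{\left(r,d \right)} = 0 d = 0$)
$H{\left(M,z \right)} = \sqrt{163 + M}$
$A = 24072 + \sqrt{34}$ ($A = \sqrt{163 - 129} - -24072 = \sqrt{34} + 24072 = 24072 + \sqrt{34} \approx 24078.0$)
$A + \left(-200 + W{\left(-4,-9 \right)} p{\left(12 \right)}\right) = \left(24072 + \sqrt{34}\right) + \left(-200 + 0 \cdot 10\right) = \left(24072 + \sqrt{34}\right) + \left(-200 + 0\right) = \left(24072 + \sqrt{34}\right) - 200 = 23872 + \sqrt{34}$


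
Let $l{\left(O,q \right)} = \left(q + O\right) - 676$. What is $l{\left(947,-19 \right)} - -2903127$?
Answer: $2903379$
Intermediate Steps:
$l{\left(O,q \right)} = -676 + O + q$ ($l{\left(O,q \right)} = \left(O + q\right) - 676 = -676 + O + q$)
$l{\left(947,-19 \right)} - -2903127 = \left(-676 + 947 - 19\right) - -2903127 = 252 + 2903127 = 2903379$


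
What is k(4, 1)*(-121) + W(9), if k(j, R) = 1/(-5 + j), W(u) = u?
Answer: 130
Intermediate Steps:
k(4, 1)*(-121) + W(9) = -121/(-5 + 4) + 9 = -121/(-1) + 9 = -1*(-121) + 9 = 121 + 9 = 130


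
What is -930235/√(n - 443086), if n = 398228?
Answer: 930235*I*√44858/44858 ≈ 4392.1*I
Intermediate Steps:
-930235/√(n - 443086) = -930235/√(398228 - 443086) = -930235*(-I*√44858/44858) = -(-930235)*I*√44858/44858 = 930235*I*√44858/44858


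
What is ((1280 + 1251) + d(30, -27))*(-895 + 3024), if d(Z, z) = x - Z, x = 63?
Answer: 5458756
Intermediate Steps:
d(Z, z) = 63 - Z
((1280 + 1251) + d(30, -27))*(-895 + 3024) = ((1280 + 1251) + (63 - 1*30))*(-895 + 3024) = (2531 + (63 - 30))*2129 = (2531 + 33)*2129 = 2564*2129 = 5458756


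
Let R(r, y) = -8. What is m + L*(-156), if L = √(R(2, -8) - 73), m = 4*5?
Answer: 20 - 1404*I ≈ 20.0 - 1404.0*I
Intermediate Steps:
m = 20
L = 9*I (L = √(-8 - 73) = √(-81) = 9*I ≈ 9.0*I)
m + L*(-156) = 20 + (9*I)*(-156) = 20 - 1404*I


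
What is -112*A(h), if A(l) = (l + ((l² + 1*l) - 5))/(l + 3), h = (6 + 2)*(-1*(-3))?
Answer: -69328/27 ≈ -2567.7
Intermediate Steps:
h = 24 (h = 8*3 = 24)
A(l) = (-5 + l² + 2*l)/(3 + l) (A(l) = (l + ((l² + l) - 5))/(3 + l) = (l + ((l + l²) - 5))/(3 + l) = (l + (-5 + l + l²))/(3 + l) = (-5 + l² + 2*l)/(3 + l))
-112*A(h) = -112*(-5 + 24² + 2*24)/(3 + 24) = -112*(-5 + 576 + 48)/27 = -112*619/27 = -69328/27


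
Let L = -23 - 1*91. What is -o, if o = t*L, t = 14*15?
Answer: 23940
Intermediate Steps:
L = -114 (L = -23 - 91 = -114)
t = 210
o = -23940 (o = 210*(-114) = -23940)
-o = -1*(-23940) = 23940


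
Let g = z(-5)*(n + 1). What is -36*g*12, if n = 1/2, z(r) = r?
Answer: 3240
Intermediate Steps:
n = 1/2 ≈ 0.50000
g = -15/2 (g = -5*(1/2 + 1) = -5*3/2 = -15/2 ≈ -7.5000)
-36*g*12 = -36*(-15/2)*12 = 270*12 = 3240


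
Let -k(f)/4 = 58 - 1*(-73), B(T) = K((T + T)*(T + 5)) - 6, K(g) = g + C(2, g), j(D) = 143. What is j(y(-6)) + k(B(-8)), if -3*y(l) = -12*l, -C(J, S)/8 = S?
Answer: -381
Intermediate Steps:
C(J, S) = -8*S
y(l) = 4*l (y(l) = -(-4)*l = 4*l)
K(g) = -7*g (K(g) = g - 8*g = -7*g)
B(T) = -6 - 14*T*(5 + T) (B(T) = -7*(T + T)*(T + 5) - 6 = -7*2*T*(5 + T) - 6 = -14*T*(5 + T) - 6 = -6 - 14*T*(5 + T))
k(f) = -524 (k(f) = -4*(58 - 1*(-73)) = -4*(58 + 73) = -4*131 = -524)
j(y(-6)) + k(B(-8)) = 143 - 524 = -381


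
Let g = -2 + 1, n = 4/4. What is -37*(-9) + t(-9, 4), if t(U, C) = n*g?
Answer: 332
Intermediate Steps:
n = 1 (n = 4*(1/4) = 1)
g = -1
t(U, C) = -1 (t(U, C) = 1*(-1) = -1)
-37*(-9) + t(-9, 4) = -37*(-9) - 1 = 333 - 1 = 332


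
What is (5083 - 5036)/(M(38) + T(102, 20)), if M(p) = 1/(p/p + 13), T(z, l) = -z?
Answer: -658/1427 ≈ -0.46111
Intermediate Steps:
M(p) = 1/14 (M(p) = 1/(1 + 13) = 1/14)
(5083 - 5036)/(M(38) + T(102, 20)) = (5083 - 5036)/(1/14 - 1*102) = 47/(1/14 - 102) = 47/(-1427/14) = 47*(-14/1427) = -658/1427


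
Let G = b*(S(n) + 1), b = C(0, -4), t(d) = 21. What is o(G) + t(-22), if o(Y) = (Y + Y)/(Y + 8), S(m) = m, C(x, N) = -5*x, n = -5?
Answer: 21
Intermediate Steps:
b = 0 (b = -5*0 = 0)
G = 0 (G = 0*(-5 + 1) = 0*(-4) = 0)
o(Y) = 2*Y/(8 + Y) (o(Y) = (2*Y)/(8 + Y) = 2*Y/(8 + Y))
o(G) + t(-22) = 2*0/(8 + 0) + 21 = 2*0/8 + 21 = 2*0*(⅛) + 21 = 0 + 21 = 21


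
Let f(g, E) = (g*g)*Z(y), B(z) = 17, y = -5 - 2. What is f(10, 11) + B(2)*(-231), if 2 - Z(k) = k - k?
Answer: -3727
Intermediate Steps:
y = -7
Z(k) = 2 (Z(k) = 2 - (k - k) = 2 - 1*0 = 2 + 0 = 2)
f(g, E) = 2*g² (f(g, E) = (g*g)*2 = g²*2 = 2*g²)
f(10, 11) + B(2)*(-231) = 2*10² + 17*(-231) = 2*100 - 3927 = 200 - 3927 = -3727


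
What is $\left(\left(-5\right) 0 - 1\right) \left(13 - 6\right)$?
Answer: $-7$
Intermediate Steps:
$\left(\left(-5\right) 0 - 1\right) \left(13 - 6\right) = \left(0 - 1\right) 7 = \left(-1\right) 7 = -7$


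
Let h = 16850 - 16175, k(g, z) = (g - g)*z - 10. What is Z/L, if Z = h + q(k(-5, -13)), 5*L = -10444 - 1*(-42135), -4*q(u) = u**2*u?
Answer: 4625/31691 ≈ 0.14594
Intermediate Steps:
k(g, z) = -10 (k(g, z) = 0*z - 10 = 0 - 10 = -10)
q(u) = -u**3/4 (q(u) = -u**2*u/4 = -u**3/4)
h = 675
L = 31691/5 (L = (-10444 - 1*(-42135))/5 = (-10444 + 42135)/5 = (1/5)*31691 = 31691/5 ≈ 6338.2)
Z = 925 (Z = 675 - 1/4*(-10)**3 = 675 - 1/4*(-1000) = 675 + 250 = 925)
Z/L = 925/(31691/5) = 925*(5/31691) = 4625/31691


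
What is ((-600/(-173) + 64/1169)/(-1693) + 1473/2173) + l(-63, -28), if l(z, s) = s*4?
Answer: -82826048961279/744007474693 ≈ -111.32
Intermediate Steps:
l(z, s) = 4*s
((-600/(-173) + 64/1169)/(-1693) + 1473/2173) + l(-63, -28) = ((-600/(-173) + 64/1169)/(-1693) + 1473/2173) + 4*(-28) = ((-600*(-1/173) + 64*(1/1169))*(-1/1693) + 1473*(1/2173)) - 112 = ((600/173 + 64/1169)*(-1/1693) + 1473/2173) - 112 = ((712472/202237)*(-1/1693) + 1473/2173) - 112 = (-712472/342387241 + 1473/2173) - 112 = 502788204337/744007474693 - 112 = -82826048961279/744007474693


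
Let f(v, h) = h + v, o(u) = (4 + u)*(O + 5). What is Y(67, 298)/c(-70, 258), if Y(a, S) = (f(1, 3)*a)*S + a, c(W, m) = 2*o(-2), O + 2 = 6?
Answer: 79931/36 ≈ 2220.3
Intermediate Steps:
O = 4 (O = -2 + 6 = 4)
o(u) = 36 + 9*u (o(u) = (4 + u)*(4 + 5) = (4 + u)*9 = 36 + 9*u)
c(W, m) = 36 (c(W, m) = 2*(36 + 9*(-2)) = 2*(36 - 18) = 2*18 = 36)
Y(a, S) = a + 4*S*a (Y(a, S) = ((3 + 1)*a)*S + a = (4*a)*S + a = 4*S*a + a = a + 4*S*a)
Y(67, 298)/c(-70, 258) = (67*(1 + 4*298))/36 = (67*(1 + 1192))*(1/36) = (67*1193)*(1/36) = 79931*(1/36) = 79931/36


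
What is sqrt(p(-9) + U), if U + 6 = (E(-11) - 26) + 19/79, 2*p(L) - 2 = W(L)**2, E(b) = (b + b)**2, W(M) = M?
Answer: sqrt(12325738)/158 ≈ 22.220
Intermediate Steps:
E(b) = 4*b**2 (E(b) = (2*b)**2 = 4*b**2)
p(L) = 1 + L**2/2
U = 35727/79 (U = -6 + ((4*(-11)**2 - 26) + 19/79) = -6 + ((4*121 - 26) + 19*(1/79)) = -6 + ((484 - 26) + 19/79) = -6 + (458 + 19/79) = -6 + 36201/79 = 35727/79 ≈ 452.24)
sqrt(p(-9) + U) = sqrt((1 + (1/2)*(-9)**2) + 35727/79) = sqrt((1 + (1/2)*81) + 35727/79) = sqrt((1 + 81/2) + 35727/79) = sqrt(83/2 + 35727/79) = sqrt(78011/158) = sqrt(12325738)/158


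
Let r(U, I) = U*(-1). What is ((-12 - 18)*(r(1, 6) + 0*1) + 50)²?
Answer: 6400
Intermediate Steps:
r(U, I) = -U
((-12 - 18)*(r(1, 6) + 0*1) + 50)² = ((-12 - 18)*(-1*1 + 0*1) + 50)² = (-30*(-1 + 0) + 50)² = (-30*(-1) + 50)² = (30 + 50)² = 80² = 6400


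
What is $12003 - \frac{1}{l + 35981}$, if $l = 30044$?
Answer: $\frac{792498074}{66025} \approx 12003.0$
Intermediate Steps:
$12003 - \frac{1}{l + 35981} = 12003 - \frac{1}{30044 + 35981} = 12003 - \frac{1}{66025} = \frac{792498074}{66025}$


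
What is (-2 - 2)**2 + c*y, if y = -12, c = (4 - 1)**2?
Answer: -92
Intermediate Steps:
c = 9 (c = 3**2 = 9)
(-2 - 2)**2 + c*y = (-2 - 2)**2 + 9*(-12) = (-4)**2 - 108 = 16 - 108 = -92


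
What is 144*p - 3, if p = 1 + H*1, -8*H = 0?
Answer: 141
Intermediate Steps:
H = 0 (H = -⅛*0 = 0)
p = 1 (p = 1 + 0*1 = 1 + 0 = 1)
144*p - 3 = 144*1 - 3 = 144 - 3 = 141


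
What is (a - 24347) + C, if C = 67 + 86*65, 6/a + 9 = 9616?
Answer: -179554824/9607 ≈ -18690.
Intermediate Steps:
a = 6/9607 (a = 6/(-9 + 9616) = 6/9607 ≈ 0.00062454)
C = 5657 (C = 67 + 5590 = 5657)
(a - 24347) + C = (6/9607 - 24347) + 5657 = -233901623/9607 + 5657 = -179554824/9607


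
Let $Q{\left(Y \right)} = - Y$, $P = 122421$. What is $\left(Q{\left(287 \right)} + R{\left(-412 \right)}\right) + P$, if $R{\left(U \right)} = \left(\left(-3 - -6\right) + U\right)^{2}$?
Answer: $289415$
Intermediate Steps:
$R{\left(U \right)} = \left(3 + U\right)^{2}$ ($R{\left(U \right)} = \left(\left(-3 + 6\right) + U\right)^{2} = \left(3 + U\right)^{2}$)
$\left(Q{\left(287 \right)} + R{\left(-412 \right)}\right) + P = \left(\left(-1\right) 287 + \left(3 - 412\right)^{2}\right) + 122421 = \left(-287 + \left(-409\right)^{2}\right) + 122421 = \left(-287 + 167281\right) + 122421 = 166994 + 122421 = 289415$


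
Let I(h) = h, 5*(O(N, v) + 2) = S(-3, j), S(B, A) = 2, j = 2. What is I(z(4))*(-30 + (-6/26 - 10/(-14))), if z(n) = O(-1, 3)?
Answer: 21488/455 ≈ 47.226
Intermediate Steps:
O(N, v) = -8/5 (O(N, v) = -2 + (1/5)*2 = -2 + 2/5 = -8/5)
z(n) = -8/5
I(z(4))*(-30 + (-6/26 - 10/(-14))) = -8*(-30 + (-6/26 - 10/(-14)))/5 = -8*(-30 + (-6*1/26 - 10*(-1/14)))/5 = -8*(-30 + (-3/13 + 5/7))/5 = -8*(-30 + 44/91)/5 = -8/5*(-2686/91) = 21488/455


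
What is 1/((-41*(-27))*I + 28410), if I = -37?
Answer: -1/12549 ≈ -7.9688e-5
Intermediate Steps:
1/((-41*(-27))*I + 28410) = 1/(-41*(-27)*(-37) + 28410) = 1/(1107*(-37) + 28410) = 1/(-40959 + 28410) = 1/(-12549) = -1/12549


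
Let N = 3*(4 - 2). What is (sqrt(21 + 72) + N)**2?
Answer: (6 + sqrt(93))**2 ≈ 244.72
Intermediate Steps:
N = 6 (N = 3*2 = 6)
(sqrt(21 + 72) + N)**2 = (sqrt(21 + 72) + 6)**2 = (sqrt(93) + 6)**2 = (6 + sqrt(93))**2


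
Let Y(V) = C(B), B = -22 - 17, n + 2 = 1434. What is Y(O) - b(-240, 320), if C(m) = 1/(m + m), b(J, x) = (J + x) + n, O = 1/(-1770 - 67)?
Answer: -117937/78 ≈ -1512.0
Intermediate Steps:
n = 1432 (n = -2 + 1434 = 1432)
O = -1/1837 (O = 1/(-1837) = -1/1837 ≈ -0.00054437)
b(J, x) = 1432 + J + x (b(J, x) = (J + x) + 1432 = 1432 + J + x)
B = -39
C(m) = 1/(2*m)
Y(V) = -1/78 (Y(V) = (½)/(-39) = (½)*(-1/39) = -1/78)
Y(O) - b(-240, 320) = -1/78 - (1432 - 240 + 320) = -1/78 - 1*1512 = -1/78 - 1512 = -117937/78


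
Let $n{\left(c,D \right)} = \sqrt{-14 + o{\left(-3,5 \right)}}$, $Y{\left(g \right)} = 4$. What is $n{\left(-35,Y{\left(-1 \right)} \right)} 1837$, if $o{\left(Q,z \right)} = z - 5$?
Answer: $1837 i \sqrt{14} \approx 6873.4 i$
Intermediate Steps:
$o{\left(Q,z \right)} = -5 + z$
$n{\left(c,D \right)} = i \sqrt{14}$ ($n{\left(c,D \right)} = \sqrt{-14 + \left(-5 + 5\right)} = \sqrt{-14 + 0} = \sqrt{-14} = i \sqrt{14}$)
$n{\left(-35,Y{\left(-1 \right)} \right)} 1837 = i \sqrt{14} \cdot 1837 = 1837 i \sqrt{14}$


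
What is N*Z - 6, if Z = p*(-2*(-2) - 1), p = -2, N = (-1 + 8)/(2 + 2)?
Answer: -33/2 ≈ -16.500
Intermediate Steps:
N = 7/4 ≈ 1.7500
Z = -6 (Z = -2*(-2*(-2) - 1) = -2*(4 - 1) = -2*3 = -6)
N*Z - 6 = (7/4)*(-6) - 6 = -21/2 - 6 = -33/2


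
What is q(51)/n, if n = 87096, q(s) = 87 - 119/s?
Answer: 127/130644 ≈ 0.00097211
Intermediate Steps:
q(s) = 87 - 119/s
q(51)/n = (87 - 119/51)/87096 = (87 - 119*1/51)*(1/87096) = (87 - 7/3)*(1/87096) = (254/3)*(1/87096) = 127/130644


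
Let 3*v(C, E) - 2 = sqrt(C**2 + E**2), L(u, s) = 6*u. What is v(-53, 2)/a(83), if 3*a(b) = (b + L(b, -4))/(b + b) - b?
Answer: -4/159 - 2*sqrt(2813)/159 ≈ -0.69230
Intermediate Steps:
v(C, E) = 2/3 + sqrt(C**2 + E**2)/3
a(b) = 7/6 - b/3 (a(b) = ((b + 6*b)/(b + b) - b)/3 = ((7*b)/((2*b)) - b)/3 = ((7*b)*(1/(2*b)) - b)/3 = (7/2 - b)/3 = 7/6 - b/3)
v(-53, 2)/a(83) = (2/3 + sqrt((-53)**2 + 2**2)/3)/(7/6 - 1/3*83) = (2/3 + sqrt(2809 + 4)/3)/(7/6 - 83/3) = (2/3 + sqrt(2813)/3)/(-53/2) = (2/3 + sqrt(2813)/3)*(-2/53) = -4/159 - 2*sqrt(2813)/159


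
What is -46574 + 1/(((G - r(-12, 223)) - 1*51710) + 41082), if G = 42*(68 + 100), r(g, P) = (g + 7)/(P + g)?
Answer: -35102218549/753687 ≈ -46574.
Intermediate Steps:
r(g, P) = (7 + g)/(P + g)
G = 7056 (G = 42*168 = 7056)
-46574 + 1/(((G - r(-12, 223)) - 1*51710) + 41082) = -46574 + 1/(((7056 - (7 - 12)/(223 - 12)) - 1*51710) + 41082) = -46574 + 1/(((7056 - (-5)/211) - 51710) + 41082) = -46574 + 1/(((7056 - 1*(-5/211)) - 51710) + 41082) = -46574 + 1/(((7056 + 5/211) - 51710) + 41082) = -46574 + 1/((1488821/211 - 51710) + 41082) = -46574 + 1/(-9421989/211 + 41082) = -46574 + 1/(-753687/211) = -46574 - 211/753687 = -35102218549/753687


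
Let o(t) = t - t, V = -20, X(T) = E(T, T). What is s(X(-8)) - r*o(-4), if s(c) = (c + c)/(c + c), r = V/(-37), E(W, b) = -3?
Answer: 1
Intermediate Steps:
X(T) = -3
o(t) = 0
r = 20/37 (r = -20/(-37) = -20*(-1/37) = 20/37 ≈ 0.54054)
s(c) = 1 (s(c) = (2*c)/((2*c)) = (2*c)*(1/(2*c)) = 1)
s(X(-8)) - r*o(-4) = 1 - 20*0/37 = 1 - 1*0 = 1 + 0 = 1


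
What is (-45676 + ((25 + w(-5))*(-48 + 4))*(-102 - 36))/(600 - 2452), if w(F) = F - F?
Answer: -26531/463 ≈ -57.302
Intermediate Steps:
w(F) = 0
(-45676 + ((25 + w(-5))*(-48 + 4))*(-102 - 36))/(600 - 2452) = (-45676 + ((25 + 0)*(-48 + 4))*(-102 - 36))/(600 - 2452) = (-45676 + (25*(-44))*(-138))/(-1852) = (-45676 - 1100*(-138))*(-1/1852) = (-45676 + 151800)*(-1/1852) = 106124*(-1/1852) = -26531/463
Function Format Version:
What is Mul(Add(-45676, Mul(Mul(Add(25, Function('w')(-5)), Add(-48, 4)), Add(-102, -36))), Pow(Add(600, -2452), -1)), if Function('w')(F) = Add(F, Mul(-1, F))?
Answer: Rational(-26531, 463) ≈ -57.302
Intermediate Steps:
Function('w')(F) = 0
Mul(Add(-45676, Mul(Mul(Add(25, Function('w')(-5)), Add(-48, 4)), Add(-102, -36))), Pow(Add(600, -2452), -1)) = Mul(Add(-45676, Mul(Mul(Add(25, 0), Add(-48, 4)), Add(-102, -36))), Pow(Add(600, -2452), -1)) = Mul(Add(-45676, Mul(Mul(25, -44), -138)), Pow(-1852, -1)) = Mul(Add(-45676, Mul(-1100, -138)), Rational(-1, 1852)) = Mul(Add(-45676, 151800), Rational(-1, 1852)) = Mul(106124, Rational(-1, 1852)) = Rational(-26531, 463)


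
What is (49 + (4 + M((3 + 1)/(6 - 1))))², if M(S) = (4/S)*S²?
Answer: 78961/25 ≈ 3158.4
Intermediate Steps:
M(S) = 4*S
(49 + (4 + M((3 + 1)/(6 - 1))))² = (49 + (4 + 4*((3 + 1)/(6 - 1))))² = (49 + (4 + 4*(4/5)))² = (49 + (4 + 4*(4*(⅕))))² = (49 + (4 + 4*(⅘)))² = (49 + (4 + 16/5))² = (49 + 36/5)² = (281/5)² = 78961/25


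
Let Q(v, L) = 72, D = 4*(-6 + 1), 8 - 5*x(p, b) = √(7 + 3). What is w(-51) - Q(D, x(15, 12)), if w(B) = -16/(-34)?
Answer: -1216/17 ≈ -71.529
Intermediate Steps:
w(B) = 8/17 (w(B) = -16*(-1/34) = 8/17)
x(p, b) = 8/5 - √10/5 (x(p, b) = 8/5 - √(7 + 3)/5 = 8/5 - √10/5)
D = -20 (D = 4*(-5) = -20)
w(-51) - Q(D, x(15, 12)) = 8/17 - 1*72 = 8/17 - 72 = -1216/17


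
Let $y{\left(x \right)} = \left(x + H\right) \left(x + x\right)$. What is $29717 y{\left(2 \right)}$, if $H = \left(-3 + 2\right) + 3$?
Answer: $475472$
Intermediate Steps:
$H = 2$ ($H = -1 + 3 = 2$)
$y{\left(x \right)} = 2 x \left(2 + x\right)$ ($y{\left(x \right)} = \left(x + 2\right) \left(x + x\right) = \left(2 + x\right) 2 x = 2 x \left(2 + x\right)$)
$29717 y{\left(2 \right)} = 29717 \cdot 2 \cdot 2 \left(2 + 2\right) = 29717 \cdot 2 \cdot 2 \cdot 4 = 29717 \cdot 16 = 475472$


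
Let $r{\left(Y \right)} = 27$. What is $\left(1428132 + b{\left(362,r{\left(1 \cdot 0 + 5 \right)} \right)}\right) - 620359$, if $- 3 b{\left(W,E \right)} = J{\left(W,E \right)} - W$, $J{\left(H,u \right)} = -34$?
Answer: $807905$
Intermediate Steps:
$b{\left(W,E \right)} = \frac{34}{3} + \frac{W}{3}$ ($b{\left(W,E \right)} = - \frac{-34 - W}{3} = \frac{34}{3} + \frac{W}{3}$)
$\left(1428132 + b{\left(362,r{\left(1 \cdot 0 + 5 \right)} \right)}\right) - 620359 = \left(1428132 + \left(\frac{34}{3} + \frac{1}{3} \cdot 362\right)\right) - 620359 = \left(1428132 + \left(\frac{34}{3} + \frac{362}{3}\right)\right) - 620359 = \left(1428132 + 132\right) - 620359 = 1428264 - 620359 = 807905$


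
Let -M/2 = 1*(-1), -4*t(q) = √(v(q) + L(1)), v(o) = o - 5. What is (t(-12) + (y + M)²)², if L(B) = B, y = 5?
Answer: (49 - I)² ≈ 2400.0 - 98.0*I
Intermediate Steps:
v(o) = -5 + o
t(q) = -√(-4 + q)/4 (t(q) = -√((-5 + q) + 1)/4 = -√(-4 + q)/4)
M = 2 (M = -2*(-1) = 2)
(t(-12) + (y + M)²)² = (-√(-4 - 12)/4 + (5 + 2)²)² = (-I + 7²)² = (-I + 49)² = (49 - I)²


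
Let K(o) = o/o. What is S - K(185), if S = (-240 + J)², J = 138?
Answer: 10403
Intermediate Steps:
K(o) = 1
S = 10404 (S = (-240 + 138)² = (-102)² = 10404)
S - K(185) = 10404 - 1*1 = 10404 - 1 = 10403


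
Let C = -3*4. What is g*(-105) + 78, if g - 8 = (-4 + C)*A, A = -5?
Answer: -9162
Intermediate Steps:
C = -12
g = 88 (g = 8 + (-4 - 12)*(-5) = 8 - 16*(-5) = 8 + 80 = 88)
g*(-105) + 78 = 88*(-105) + 78 = -9240 + 78 = -9162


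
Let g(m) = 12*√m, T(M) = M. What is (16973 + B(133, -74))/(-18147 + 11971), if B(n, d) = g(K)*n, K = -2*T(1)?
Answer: -16973/6176 - 399*I*√2/1544 ≈ -2.7482 - 0.36546*I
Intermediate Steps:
K = -2 (K = -2*1 = -2)
B(n, d) = 12*I*n*√2 (B(n, d) = (12*√(-2))*n = (12*(I*√2))*n = (12*I*√2)*n = 12*I*n*√2)
(16973 + B(133, -74))/(-18147 + 11971) = (16973 + 12*I*133*√2)/(-18147 + 11971) = (16973 + 1596*I*√2)/(-6176) = (16973 + 1596*I*√2)*(-1/6176) = -16973/6176 - 399*I*√2/1544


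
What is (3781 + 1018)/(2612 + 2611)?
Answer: 4799/5223 ≈ 0.91882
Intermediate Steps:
(3781 + 1018)/(2612 + 2611) = 4799/5223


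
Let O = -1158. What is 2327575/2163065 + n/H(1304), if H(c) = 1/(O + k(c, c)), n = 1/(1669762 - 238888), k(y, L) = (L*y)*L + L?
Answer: 479958665925020/309507346881 ≈ 1550.7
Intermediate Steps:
k(y, L) = L + y*L**2 (k(y, L) = y*L**2 + L = L + y*L**2)
n = 1/1430874 ≈ 6.9887e-7
H(c) = 1/(-1158 + c*(1 + c**2)) (H(c) = 1/(-1158 + c*(1 + c*c)) = 1/(-1158 + c*(1 + c**2)))
2327575/2163065 + n/H(1304) = 2327575/2163065 + 1/(1430874*(1/(-1158 + 1304 + 1304**3))) = 2327575*(1/2163065) + 1/(1430874*(1/(-1158 + 1304 + 2217342464))) = 465515/432613 + 1/(1430874*(1/2217342610)) = 465515/432613 + (1/1430874)*2217342610 = 465515/432613 + 1108671305/715437 = 479958665925020/309507346881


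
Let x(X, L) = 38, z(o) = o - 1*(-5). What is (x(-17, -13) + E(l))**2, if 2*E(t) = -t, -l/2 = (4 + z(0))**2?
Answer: 14161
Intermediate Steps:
z(o) = 5 + o (z(o) = o + 5 = 5 + o)
l = -162 (l = -2*(4 + (5 + 0))**2 = -2*(4 + 5)**2 = -2*9**2 = -2*81 = -162)
E(t) = -t/2 (E(t) = (-t)/2 = -t/2)
(x(-17, -13) + E(l))**2 = (38 - 1/2*(-162))**2 = (38 + 81)**2 = 119**2 = 14161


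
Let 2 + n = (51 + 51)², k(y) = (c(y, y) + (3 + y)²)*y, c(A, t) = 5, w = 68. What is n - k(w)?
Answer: -332726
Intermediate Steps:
k(y) = y*(5 + (3 + y)²) (k(y) = (5 + (3 + y)²)*y = y*(5 + (3 + y)²))
n = 10402 (n = -2 + (51 + 51)² = -2 + 102² = -2 + 10404 = 10402)
n - k(w) = 10402 - 68*(5 + (3 + 68)²) = 10402 - 68*(5 + 71²) = 10402 - 68*(5 + 5041) = 10402 - 68*5046 = 10402 - 1*343128 = 10402 - 343128 = -332726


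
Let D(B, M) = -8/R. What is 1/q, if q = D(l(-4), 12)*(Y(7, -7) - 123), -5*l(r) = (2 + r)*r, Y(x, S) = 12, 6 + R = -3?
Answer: -3/296 ≈ -0.010135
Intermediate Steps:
R = -9 (R = -6 - 3 = -9)
l(r) = -r*(2 + r)/5 (l(r) = -(2 + r)*r/5 = -r*(2 + r)/5)
D(B, M) = 8/9 (D(B, M) = -8/(-9) = -8*(-1/9) = 8/9)
q = -296/3 (q = 8*(12 - 123)/9 = (8/9)*(-111) = -296/3 ≈ -98.667)
1/q = 1/(-296/3) = -3/296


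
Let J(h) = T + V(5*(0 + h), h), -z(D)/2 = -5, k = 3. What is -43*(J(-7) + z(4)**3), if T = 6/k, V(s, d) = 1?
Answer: -43129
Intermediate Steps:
z(D) = 10 (z(D) = -2*(-5) = 10)
T = 2 (T = 6/3 = 6*(1/3) = 2)
J(h) = 3 (J(h) = 2 + 1 = 3)
-43*(J(-7) + z(4)**3) = -43*(3 + 10**3) = -43*(3 + 1000) = -43*1003 = -43129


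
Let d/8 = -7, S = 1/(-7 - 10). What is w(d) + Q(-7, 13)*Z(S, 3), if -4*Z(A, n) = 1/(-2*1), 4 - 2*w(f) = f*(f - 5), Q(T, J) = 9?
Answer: -13639/8 ≈ -1704.9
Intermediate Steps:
S = -1/17 (S = 1/(-17) = -1/17 ≈ -0.058824)
d = -56 (d = 8*(-7) = -56)
w(f) = 2 - f*(-5 + f)/2 (w(f) = 2 - f*(f - 5)/2 = 2 - f*(-5 + f)/2)
Z(A, n) = ⅛ (Z(A, n) = -1/(4*((-2*1))) = -¼/(-2) = -¼*(-½) = ⅛)
w(d) + Q(-7, 13)*Z(S, 3) = (2 - ½*(-56)² + (5/2)*(-56)) + 9*(⅛) = (2 - ½*3136 - 140) + 9/8 = (2 - 1568 - 140) + 9/8 = -1706 + 9/8 = -13639/8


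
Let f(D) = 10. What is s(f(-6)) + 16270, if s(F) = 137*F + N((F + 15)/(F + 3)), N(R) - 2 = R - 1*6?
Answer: 229293/13 ≈ 17638.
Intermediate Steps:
N(R) = -4 + R (N(R) = 2 + (R - 1*6) = 2 + (R - 6) = 2 + (-6 + R) = -4 + R)
s(F) = -4 + 137*F + (15 + F)/(3 + F) (s(F) = 137*F + (-4 + (F + 15)/(F + 3)) = 137*F + (-4 + (15 + F)/(3 + F)) = -4 + 137*F + (15 + F)/(3 + F))
s(f(-6)) + 16270 = (3 + 137*10**2 + 408*10)/(3 + 10) + 16270 = (3 + 137*100 + 4080)/13 + 16270 = (3 + 13700 + 4080)/13 + 16270 = (1/13)*17783 + 16270 = 17783/13 + 16270 = 229293/13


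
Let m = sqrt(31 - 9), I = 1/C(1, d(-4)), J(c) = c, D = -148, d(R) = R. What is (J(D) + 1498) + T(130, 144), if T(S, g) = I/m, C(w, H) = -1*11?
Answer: 1350 - sqrt(22)/242 ≈ 1350.0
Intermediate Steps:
C(w, H) = -11
I = -1/11 (I = 1/(-11) = -1/11 ≈ -0.090909)
m = sqrt(22) ≈ 4.6904
T(S, g) = -sqrt(22)/242 (T(S, g) = -sqrt(22)/22/11 = -sqrt(22)/242)
(J(D) + 1498) + T(130, 144) = (-148 + 1498) - sqrt(22)/242 = 1350 - sqrt(22)/242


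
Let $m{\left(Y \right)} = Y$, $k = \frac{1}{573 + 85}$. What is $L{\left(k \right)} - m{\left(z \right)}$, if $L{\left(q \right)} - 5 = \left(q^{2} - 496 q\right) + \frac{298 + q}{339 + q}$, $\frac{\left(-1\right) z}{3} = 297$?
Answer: $\frac{86546208207691}{96578248732} \approx 896.13$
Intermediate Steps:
$z = -891$ ($z = \left(-3\right) 297 = -891$)
$k = \frac{1}{658} \approx 0.0015198$
$L{\left(q \right)} = 5 + q^{2} - 496 q + \frac{298 + q}{339 + q}$ ($L{\left(q \right)} = 5 + \left(\left(q^{2} - 496 q\right) + \frac{298 + q}{339 + q}\right) = 5 + \left(q^{2} - 496 q + \frac{298 + q}{339 + q}\right) = 5 + q^{2} - 496 q + \frac{298 + q}{339 + q}$)
$L{\left(k \right)} - m{\left(z \right)} = \frac{1993 + \left(\frac{1}{658}\right)^{3} - \frac{84069}{329} - \frac{157}{432964}}{339 + \frac{1}{658}} - -891 = \frac{1993 + \frac{1}{284890312} - \frac{84069}{329} - \frac{157}{432964}}{\frac{223063}{658}} + 891 = \frac{658 \left(1993 + \frac{1}{284890312} - \frac{84069}{329} - \frac{157}{432964}\right)}{223063} + 891 = \frac{658}{223063} \cdot \frac{494988587479}{284890312} + 891 = \frac{494988587479}{96578248732} + 891 = \frac{86546208207691}{96578248732}$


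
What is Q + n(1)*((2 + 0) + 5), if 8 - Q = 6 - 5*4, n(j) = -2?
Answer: 8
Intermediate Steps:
Q = 22 (Q = 8 - (6 - 5*4) = 8 - (6 - 20) = 8 - 1*(-14) = 8 + 14 = 22)
Q + n(1)*((2 + 0) + 5) = 22 - 2*((2 + 0) + 5) = 22 - 2*(2 + 5) = 22 - 2*7 = 22 - 14 = 8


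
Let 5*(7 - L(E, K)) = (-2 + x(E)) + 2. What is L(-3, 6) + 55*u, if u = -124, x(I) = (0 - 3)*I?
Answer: -34074/5 ≈ -6814.8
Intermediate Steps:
x(I) = -3*I
L(E, K) = 7 + 3*E/5 (L(E, K) = 7 - ((-2 - 3*E) + 2)/5 = 7 - (-3)*E/5 = 7 + 3*E/5)
L(-3, 6) + 55*u = (7 + (3/5)*(-3)) + 55*(-124) = (7 - 9/5) - 6820 = 26/5 - 6820 = -34074/5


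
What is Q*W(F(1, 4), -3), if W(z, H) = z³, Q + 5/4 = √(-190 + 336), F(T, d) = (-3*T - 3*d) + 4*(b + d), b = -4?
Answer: 16875/4 - 3375*√146 ≈ -36562.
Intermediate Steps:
F(T, d) = -16 + d - 3*T (F(T, d) = (-3*T - 3*d) + 4*(-4 + d) = (-3*T - 3*d) + (-16 + 4*d) = -16 + d - 3*T)
Q = -5/4 + √146 (Q = -5/4 + √(-190 + 336) = -5/4 + √146 ≈ 10.833)
Q*W(F(1, 4), -3) = (-5/4 + √146)*(-16 + 4 - 3*1)³ = (-5/4 + √146)*(-16 + 4 - 3)³ = (-5/4 + √146)*(-15)³ = (-5/4 + √146)*(-3375) = 16875/4 - 3375*√146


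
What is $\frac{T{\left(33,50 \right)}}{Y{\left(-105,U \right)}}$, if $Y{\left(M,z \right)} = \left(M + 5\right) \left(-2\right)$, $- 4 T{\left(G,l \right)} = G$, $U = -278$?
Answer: $- \frac{33}{800} \approx -0.04125$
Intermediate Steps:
$T{\left(G,l \right)} = - \frac{G}{4}$
$Y{\left(M,z \right)} = -10 - 2 M$ ($Y{\left(M,z \right)} = \left(5 + M\right) \left(-2\right) = -10 - 2 M$)
$\frac{T{\left(33,50 \right)}}{Y{\left(-105,U \right)}} = \frac{\left(- \frac{1}{4}\right) 33}{-10 - -210} = - \frac{33}{4 \left(-10 + 210\right)} = - \frac{33}{4 \cdot 200} = \left(- \frac{33}{4}\right) \frac{1}{200} = - \frac{33}{800}$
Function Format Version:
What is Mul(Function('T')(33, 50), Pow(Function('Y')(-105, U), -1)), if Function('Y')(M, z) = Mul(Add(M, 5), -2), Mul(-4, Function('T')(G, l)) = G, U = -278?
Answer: Rational(-33, 800) ≈ -0.041250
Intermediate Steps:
Function('T')(G, l) = Mul(Rational(-1, 4), G)
Function('Y')(M, z) = Add(-10, Mul(-2, M)) (Function('Y')(M, z) = Mul(Add(5, M), -2) = Add(-10, Mul(-2, M)))
Mul(Function('T')(33, 50), Pow(Function('Y')(-105, U), -1)) = Mul(Mul(Rational(-1, 4), 33), Pow(Add(-10, Mul(-2, -105)), -1)) = Mul(Rational(-33, 4), Pow(Add(-10, 210), -1)) = Mul(Rational(-33, 4), Pow(200, -1)) = Mul(Rational(-33, 4), Rational(1, 200)) = Rational(-33, 800)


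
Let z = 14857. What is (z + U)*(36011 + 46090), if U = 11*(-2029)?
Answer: -612637662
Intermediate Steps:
U = -22319
(z + U)*(36011 + 46090) = (14857 - 22319)*(36011 + 46090) = -7462*82101 = -612637662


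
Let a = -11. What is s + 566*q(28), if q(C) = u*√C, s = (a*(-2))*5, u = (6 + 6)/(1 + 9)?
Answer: 110 + 6792*√7/5 ≈ 3704.0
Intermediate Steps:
u = 6/5 (u = 12/10 = 12*(⅒) = 6/5 ≈ 1.2000)
s = 110 (s = -11*(-2)*5 = 22*5 = 110)
q(C) = 6*√C/5
s + 566*q(28) = 110 + 566*(6*√28/5) = 110 + 566*(6*(2*√7)/5) = 110 + 566*(12*√7/5) = 110 + 6792*√7/5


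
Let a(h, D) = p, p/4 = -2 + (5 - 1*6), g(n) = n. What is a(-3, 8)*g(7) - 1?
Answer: -85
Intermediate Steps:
p = -12 (p = 4*(-2 + (5 - 1*6)) = 4*(-2 + (5 - 6)) = 4*(-2 - 1) = 4*(-3) = -12)
a(h, D) = -12
a(-3, 8)*g(7) - 1 = -12*7 - 1 = -84 - 1 = -85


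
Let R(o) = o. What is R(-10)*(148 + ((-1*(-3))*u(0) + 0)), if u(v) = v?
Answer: -1480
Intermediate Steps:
R(-10)*(148 + ((-1*(-3))*u(0) + 0)) = -10*(148 + (-1*(-3)*0 + 0)) = -10*(148 + (3*0 + 0)) = -10*(148 + (0 + 0)) = -10*(148 + 0) = -10*148 = -1480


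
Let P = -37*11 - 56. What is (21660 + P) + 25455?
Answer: 46652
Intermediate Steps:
P = -463 (P = -407 - 56 = -463)
(21660 + P) + 25455 = (21660 - 463) + 25455 = 21197 + 25455 = 46652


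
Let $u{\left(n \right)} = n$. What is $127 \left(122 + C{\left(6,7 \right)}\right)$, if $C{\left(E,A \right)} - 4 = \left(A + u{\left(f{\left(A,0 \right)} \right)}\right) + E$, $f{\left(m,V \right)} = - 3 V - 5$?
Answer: $17018$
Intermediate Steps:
$f{\left(m,V \right)} = -5 - 3 V$
$C{\left(E,A \right)} = -1 + A + E$ ($C{\left(E,A \right)} = 4 + \left(\left(A - 5\right) + E\right) = 4 + \left(\left(-5 + A\right) + E\right) = 4 + \left(-5 + A + E\right) = -1 + A + E$)
$127 \left(122 + C{\left(6,7 \right)}\right) = 127 \left(122 + \left(-1 + 7 + 6\right)\right) = 127 \left(122 + 12\right) = 127 \cdot 134 = 17018$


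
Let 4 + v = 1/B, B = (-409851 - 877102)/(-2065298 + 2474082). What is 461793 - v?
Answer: 594311443325/1286953 ≈ 4.6180e+5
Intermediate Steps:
B = -1286953/408784 ≈ -3.1482
v = -5556596/1286953 (v = -4 + 1/(-1286953/408784) = -4 - 408784/1286953 = -5556596/1286953 ≈ -4.3176)
461793 - v = 461793 - 1*(-5556596/1286953) = 461793 + 5556596/1286953 = 594311443325/1286953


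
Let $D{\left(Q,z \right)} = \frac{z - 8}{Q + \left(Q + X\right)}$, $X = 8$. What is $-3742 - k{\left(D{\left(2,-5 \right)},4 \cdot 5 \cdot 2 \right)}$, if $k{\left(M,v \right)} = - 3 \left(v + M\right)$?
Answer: $- \frac{14501}{4} \approx -3625.3$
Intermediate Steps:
$D{\left(Q,z \right)} = \frac{-8 + z}{8 + 2 Q}$ ($D{\left(Q,z \right)} = \frac{z - 8}{Q + \left(Q + 8\right)} = \frac{-8 + z}{Q + \left(8 + Q\right)} = \frac{-8 + z}{8 + 2 Q}$)
$k{\left(M,v \right)} = - 3 M - 3 v$ ($k{\left(M,v \right)} = - 3 \left(M + v\right) = - 3 M - 3 v$)
$-3742 - k{\left(D{\left(2,-5 \right)},4 \cdot 5 \cdot 2 \right)} = -3742 - \left(- 3 \frac{-8 - 5}{2 \left(4 + 2\right)} - 3 \cdot 4 \cdot 5 \cdot 2\right) = -3742 - \left(- 3 \cdot \frac{1}{2} \cdot \frac{1}{6} \left(-13\right) - 3 \cdot 20 \cdot 2\right) = -3742 - \left(- 3 \cdot \frac{1}{2} \cdot \frac{1}{6} \left(-13\right) - 120\right) = -3742 - \left(\left(-3\right) \left(- \frac{13}{12}\right) - 120\right) = -3742 - \left(\frac{13}{4} - 120\right) = -3742 - - \frac{467}{4} = -3742 + \frac{467}{4} = - \frac{14501}{4}$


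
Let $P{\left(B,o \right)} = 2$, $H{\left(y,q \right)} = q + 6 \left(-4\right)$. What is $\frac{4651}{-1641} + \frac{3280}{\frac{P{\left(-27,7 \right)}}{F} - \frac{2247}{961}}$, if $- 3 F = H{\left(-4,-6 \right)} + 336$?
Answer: $- \frac{132169093769}{94815339} \approx -1394.0$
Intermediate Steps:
$H{\left(y,q \right)} = -24 + q$ ($H{\left(y,q \right)} = q - 24 = -24 + q$)
$F = -102$ ($F = - \frac{\left(-24 - 6\right) + 336}{3} = - \frac{-30 + 336}{3} = \left(- \frac{1}{3}\right) 306 = -102$)
$\frac{4651}{-1641} + \frac{3280}{\frac{P{\left(-27,7 \right)}}{F} - \frac{2247}{961}} = \frac{4651}{-1641} + \frac{3280}{\frac{2}{-102} - \frac{2247}{961}} = 4651 \left(- \frac{1}{1641}\right) + \frac{3280}{2 \left(- \frac{1}{102}\right) - \frac{2247}{961}} = - \frac{4651}{1641} + \frac{3280}{- \frac{1}{51} - \frac{2247}{961}} = - \frac{4651}{1641} + \frac{3280}{- \frac{115558}{49011}} = - \frac{4651}{1641} + 3280 \left(- \frac{49011}{115558}\right) = - \frac{4651}{1641} - \frac{80378040}{57779} = - \frac{132169093769}{94815339}$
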